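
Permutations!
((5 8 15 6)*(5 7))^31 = (5 8 15 6 7) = ((5 8 15 6 7))^31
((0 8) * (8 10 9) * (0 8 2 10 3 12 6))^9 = ((0 3 12 6)(2 10 9))^9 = (0 3 12 6)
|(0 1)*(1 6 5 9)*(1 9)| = |(9)(0 6 5 1)| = 4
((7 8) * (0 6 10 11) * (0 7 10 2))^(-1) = ((0 6 2)(7 8 10 11))^(-1) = (0 2 6)(7 11 10 8)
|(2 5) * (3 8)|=2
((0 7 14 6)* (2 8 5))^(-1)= (0 6 14 7)(2 5 8)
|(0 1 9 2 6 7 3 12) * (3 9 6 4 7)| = |(0 1 6 3 12)(2 4 7 9)| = 20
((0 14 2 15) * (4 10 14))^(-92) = (0 2 10)(4 15 14)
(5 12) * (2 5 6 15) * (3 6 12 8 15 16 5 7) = (2 7 3 6 16 5 8 15) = [0, 1, 7, 6, 4, 8, 16, 3, 15, 9, 10, 11, 12, 13, 14, 2, 5]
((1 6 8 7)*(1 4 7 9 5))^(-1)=((1 6 8 9 5)(4 7))^(-1)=(1 5 9 8 6)(4 7)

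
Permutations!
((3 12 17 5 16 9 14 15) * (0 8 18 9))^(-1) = (0 16 5 17 12 3 15 14 9 18 8)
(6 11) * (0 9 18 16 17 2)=[9, 1, 0, 3, 4, 5, 11, 7, 8, 18, 10, 6, 12, 13, 14, 15, 17, 2, 16]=(0 9 18 16 17 2)(6 11)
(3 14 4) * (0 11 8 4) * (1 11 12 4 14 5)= (0 12 4 3 5 1 11 8 14)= [12, 11, 2, 5, 3, 1, 6, 7, 14, 9, 10, 8, 4, 13, 0]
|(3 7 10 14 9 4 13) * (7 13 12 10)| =10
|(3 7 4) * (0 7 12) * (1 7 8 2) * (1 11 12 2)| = 9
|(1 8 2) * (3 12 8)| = 5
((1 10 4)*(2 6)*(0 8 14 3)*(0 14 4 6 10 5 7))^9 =(0 1)(3 14)(4 7)(5 8)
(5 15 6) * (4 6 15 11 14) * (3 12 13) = (15)(3 12 13)(4 6 5 11 14) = [0, 1, 2, 12, 6, 11, 5, 7, 8, 9, 10, 14, 13, 3, 4, 15]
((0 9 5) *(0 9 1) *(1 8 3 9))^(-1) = ((0 8 3 9 5 1))^(-1) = (0 1 5 9 3 8)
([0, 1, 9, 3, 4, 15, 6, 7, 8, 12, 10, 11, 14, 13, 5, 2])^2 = [0, 1, 12, 3, 4, 2, 6, 7, 8, 14, 10, 11, 5, 13, 15, 9]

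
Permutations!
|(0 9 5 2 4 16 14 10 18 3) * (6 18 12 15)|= |(0 9 5 2 4 16 14 10 12 15 6 18 3)|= 13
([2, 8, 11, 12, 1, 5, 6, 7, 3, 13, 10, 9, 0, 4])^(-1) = [12, 4, 0, 8, 13, 5, 6, 7, 1, 11, 10, 2, 3, 9]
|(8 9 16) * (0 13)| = 6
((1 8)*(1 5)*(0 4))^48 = ((0 4)(1 8 5))^48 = (8)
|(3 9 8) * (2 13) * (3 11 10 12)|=|(2 13)(3 9 8 11 10 12)|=6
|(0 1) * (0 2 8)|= 4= |(0 1 2 8)|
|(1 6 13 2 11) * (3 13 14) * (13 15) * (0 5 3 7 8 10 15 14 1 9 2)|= |(0 5 3 14 7 8 10 15 13)(1 6)(2 11 9)|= 18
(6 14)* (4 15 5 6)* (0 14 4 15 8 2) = (0 14 15 5 6 4 8 2) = [14, 1, 0, 3, 8, 6, 4, 7, 2, 9, 10, 11, 12, 13, 15, 5]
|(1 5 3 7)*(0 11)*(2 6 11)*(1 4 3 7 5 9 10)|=12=|(0 2 6 11)(1 9 10)(3 5 7 4)|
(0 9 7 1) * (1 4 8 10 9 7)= (0 7 4 8 10 9 1)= [7, 0, 2, 3, 8, 5, 6, 4, 10, 1, 9]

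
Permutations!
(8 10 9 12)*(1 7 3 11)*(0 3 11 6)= (0 3 6)(1 7 11)(8 10 9 12)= [3, 7, 2, 6, 4, 5, 0, 11, 10, 12, 9, 1, 8]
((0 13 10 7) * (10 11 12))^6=((0 13 11 12 10 7))^6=(13)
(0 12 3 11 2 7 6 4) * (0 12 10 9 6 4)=(0 10 9 6)(2 7 4 12 3 11)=[10, 1, 7, 11, 12, 5, 0, 4, 8, 6, 9, 2, 3]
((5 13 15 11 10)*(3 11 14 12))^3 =(3 5 14 11 13 12 10 15) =((3 11 10 5 13 15 14 12))^3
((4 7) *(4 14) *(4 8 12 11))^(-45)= (4 8)(7 12)(11 14)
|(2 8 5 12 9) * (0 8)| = |(0 8 5 12 9 2)| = 6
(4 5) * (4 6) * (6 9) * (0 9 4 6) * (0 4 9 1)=[1, 0, 2, 3, 5, 9, 6, 7, 8, 4]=(0 1)(4 5 9)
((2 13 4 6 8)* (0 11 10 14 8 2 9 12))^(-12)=((0 11 10 14 8 9 12)(2 13 4 6))^(-12)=(0 10 8 12 11 14 9)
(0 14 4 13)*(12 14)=[12, 1, 2, 3, 13, 5, 6, 7, 8, 9, 10, 11, 14, 0, 4]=(0 12 14 4 13)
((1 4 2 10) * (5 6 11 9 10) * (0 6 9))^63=(11)(1 5)(2 10)(4 9)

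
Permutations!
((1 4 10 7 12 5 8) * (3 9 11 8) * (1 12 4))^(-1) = (3 5 12 8 11 9)(4 7 10)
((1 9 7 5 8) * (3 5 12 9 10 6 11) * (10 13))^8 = ((1 13 10 6 11 3 5 8)(7 12 9))^8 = (13)(7 9 12)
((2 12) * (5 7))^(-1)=((2 12)(5 7))^(-1)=(2 12)(5 7)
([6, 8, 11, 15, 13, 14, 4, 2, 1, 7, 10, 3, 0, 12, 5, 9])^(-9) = (0 6 4 13 12)(1 8)(2 15)(3 7)(5 14)(9 11)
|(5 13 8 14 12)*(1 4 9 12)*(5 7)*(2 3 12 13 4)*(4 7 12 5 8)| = 21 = |(1 2 3 5 7 8 14)(4 9 13)|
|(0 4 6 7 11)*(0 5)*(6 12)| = |(0 4 12 6 7 11 5)| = 7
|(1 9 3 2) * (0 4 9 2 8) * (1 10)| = |(0 4 9 3 8)(1 2 10)| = 15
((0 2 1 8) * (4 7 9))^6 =((0 2 1 8)(4 7 9))^6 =(9)(0 1)(2 8)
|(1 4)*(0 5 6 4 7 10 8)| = |(0 5 6 4 1 7 10 8)| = 8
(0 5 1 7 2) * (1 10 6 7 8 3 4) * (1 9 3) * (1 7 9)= [5, 8, 0, 4, 1, 10, 9, 2, 7, 3, 6]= (0 5 10 6 9 3 4 1 8 7 2)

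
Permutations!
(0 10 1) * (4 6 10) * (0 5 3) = [4, 5, 2, 0, 6, 3, 10, 7, 8, 9, 1] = (0 4 6 10 1 5 3)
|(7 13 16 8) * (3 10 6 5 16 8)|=15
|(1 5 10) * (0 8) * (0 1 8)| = 4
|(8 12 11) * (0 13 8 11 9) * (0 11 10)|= |(0 13 8 12 9 11 10)|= 7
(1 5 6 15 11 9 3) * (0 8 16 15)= (0 8 16 15 11 9 3 1 5 6)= [8, 5, 2, 1, 4, 6, 0, 7, 16, 3, 10, 9, 12, 13, 14, 11, 15]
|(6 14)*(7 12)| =2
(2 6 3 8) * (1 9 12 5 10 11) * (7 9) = (1 7 9 12 5 10 11)(2 6 3 8) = [0, 7, 6, 8, 4, 10, 3, 9, 2, 12, 11, 1, 5]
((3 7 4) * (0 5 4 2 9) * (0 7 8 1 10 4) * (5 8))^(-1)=(0 5 3 4 10 1 8)(2 7 9)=((0 8 1 10 4 3 5)(2 9 7))^(-1)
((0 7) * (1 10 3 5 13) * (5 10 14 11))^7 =(0 7)(1 11 13 14 5)(3 10)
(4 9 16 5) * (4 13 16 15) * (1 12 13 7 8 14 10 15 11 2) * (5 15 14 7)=(1 12 13 16 15 4 9 11 2)(7 8)(10 14)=[0, 12, 1, 3, 9, 5, 6, 8, 7, 11, 14, 2, 13, 16, 10, 4, 15]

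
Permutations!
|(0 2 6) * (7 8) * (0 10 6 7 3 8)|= |(0 2 7)(3 8)(6 10)|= 6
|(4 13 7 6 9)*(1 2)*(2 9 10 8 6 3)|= |(1 9 4 13 7 3 2)(6 10 8)|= 21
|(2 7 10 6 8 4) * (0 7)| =|(0 7 10 6 8 4 2)| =7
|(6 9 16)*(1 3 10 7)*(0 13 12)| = 12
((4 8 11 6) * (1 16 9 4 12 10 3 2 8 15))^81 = ((1 16 9 4 15)(2 8 11 6 12 10 3))^81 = (1 16 9 4 15)(2 12 8 10 11 3 6)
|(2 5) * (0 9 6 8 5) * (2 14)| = 7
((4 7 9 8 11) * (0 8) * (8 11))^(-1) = (0 9 7 4 11)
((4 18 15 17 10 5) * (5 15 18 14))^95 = ((18)(4 14 5)(10 15 17))^95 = (18)(4 5 14)(10 17 15)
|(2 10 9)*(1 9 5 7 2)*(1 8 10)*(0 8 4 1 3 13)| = |(0 8 10 5 7 2 3 13)(1 9 4)| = 24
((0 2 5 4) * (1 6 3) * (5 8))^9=(0 4 5 8 2)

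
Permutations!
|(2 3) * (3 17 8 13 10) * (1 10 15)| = 8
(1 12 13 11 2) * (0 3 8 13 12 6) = [3, 6, 1, 8, 4, 5, 0, 7, 13, 9, 10, 2, 12, 11] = (0 3 8 13 11 2 1 6)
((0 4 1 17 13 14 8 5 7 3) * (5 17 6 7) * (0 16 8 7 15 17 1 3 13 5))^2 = (0 3 8 6 17)(1 15 5 4 16)(7 14 13)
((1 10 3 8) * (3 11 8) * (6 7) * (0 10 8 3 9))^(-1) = (0 9 3 11 10)(1 8)(6 7)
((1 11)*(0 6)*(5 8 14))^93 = (14)(0 6)(1 11)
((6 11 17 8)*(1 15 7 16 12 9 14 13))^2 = ((1 15 7 16 12 9 14 13)(6 11 17 8))^2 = (1 7 12 14)(6 17)(8 11)(9 13 15 16)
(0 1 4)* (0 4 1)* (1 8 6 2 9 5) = (1 8 6 2 9 5) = [0, 8, 9, 3, 4, 1, 2, 7, 6, 5]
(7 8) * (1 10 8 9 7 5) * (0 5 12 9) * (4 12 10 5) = [4, 5, 2, 3, 12, 1, 6, 0, 10, 7, 8, 11, 9] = (0 4 12 9 7)(1 5)(8 10)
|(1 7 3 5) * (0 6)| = |(0 6)(1 7 3 5)| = 4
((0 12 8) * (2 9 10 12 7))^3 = (0 9 8 2 12 7 10)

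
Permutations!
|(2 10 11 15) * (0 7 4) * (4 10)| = |(0 7 10 11 15 2 4)| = 7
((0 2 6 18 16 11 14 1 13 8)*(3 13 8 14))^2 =(0 6 16 3 14 8 2 18 11 13 1)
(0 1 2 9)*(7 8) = [1, 2, 9, 3, 4, 5, 6, 8, 7, 0] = (0 1 2 9)(7 8)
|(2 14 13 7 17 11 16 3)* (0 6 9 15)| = |(0 6 9 15)(2 14 13 7 17 11 16 3)| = 8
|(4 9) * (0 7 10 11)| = |(0 7 10 11)(4 9)| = 4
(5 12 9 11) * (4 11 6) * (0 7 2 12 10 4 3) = (0 7 2 12 9 6 3)(4 11 5 10) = [7, 1, 12, 0, 11, 10, 3, 2, 8, 6, 4, 5, 9]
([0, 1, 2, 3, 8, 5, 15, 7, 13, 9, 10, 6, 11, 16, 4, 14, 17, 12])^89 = [0, 1, 2, 3, 14, 5, 11, 7, 4, 9, 10, 12, 17, 8, 15, 6, 13, 16]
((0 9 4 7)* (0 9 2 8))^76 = ((0 2 8)(4 7 9))^76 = (0 2 8)(4 7 9)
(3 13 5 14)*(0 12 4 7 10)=(0 12 4 7 10)(3 13 5 14)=[12, 1, 2, 13, 7, 14, 6, 10, 8, 9, 0, 11, 4, 5, 3]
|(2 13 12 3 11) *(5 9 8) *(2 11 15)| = 15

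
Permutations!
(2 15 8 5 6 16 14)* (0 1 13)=[1, 13, 15, 3, 4, 6, 16, 7, 5, 9, 10, 11, 12, 0, 2, 8, 14]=(0 1 13)(2 15 8 5 6 16 14)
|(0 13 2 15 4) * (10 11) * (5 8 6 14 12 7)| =|(0 13 2 15 4)(5 8 6 14 12 7)(10 11)| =30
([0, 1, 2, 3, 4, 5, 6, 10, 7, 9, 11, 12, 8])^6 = [0, 1, 2, 3, 4, 5, 6, 10, 7, 9, 11, 12, 8]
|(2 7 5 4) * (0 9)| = 4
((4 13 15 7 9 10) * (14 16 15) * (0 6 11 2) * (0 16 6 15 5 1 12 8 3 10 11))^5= (0 2 8 14 9 1 4 15 16 3 6 11 12 13 7 5 10)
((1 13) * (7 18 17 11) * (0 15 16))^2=((0 15 16)(1 13)(7 18 17 11))^2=(0 16 15)(7 17)(11 18)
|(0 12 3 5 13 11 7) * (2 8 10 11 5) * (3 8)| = 6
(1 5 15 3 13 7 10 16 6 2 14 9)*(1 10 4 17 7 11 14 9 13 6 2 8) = (1 5 15 3 6 8)(2 9 10 16)(4 17 7)(11 14 13) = [0, 5, 9, 6, 17, 15, 8, 4, 1, 10, 16, 14, 12, 11, 13, 3, 2, 7]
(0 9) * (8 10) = (0 9)(8 10) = [9, 1, 2, 3, 4, 5, 6, 7, 10, 0, 8]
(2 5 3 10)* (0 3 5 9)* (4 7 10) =(0 3 4 7 10 2 9) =[3, 1, 9, 4, 7, 5, 6, 10, 8, 0, 2]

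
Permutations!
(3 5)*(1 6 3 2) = (1 6 3 5 2) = [0, 6, 1, 5, 4, 2, 3]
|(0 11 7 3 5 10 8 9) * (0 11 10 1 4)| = |(0 10 8 9 11 7 3 5 1 4)| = 10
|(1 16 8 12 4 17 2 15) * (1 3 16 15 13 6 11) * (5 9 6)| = 14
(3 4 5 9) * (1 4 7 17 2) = (1 4 5 9 3 7 17 2) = [0, 4, 1, 7, 5, 9, 6, 17, 8, 3, 10, 11, 12, 13, 14, 15, 16, 2]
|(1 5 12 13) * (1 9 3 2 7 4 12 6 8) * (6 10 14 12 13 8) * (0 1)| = |(0 1 5 10 14 12 8)(2 7 4 13 9 3)| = 42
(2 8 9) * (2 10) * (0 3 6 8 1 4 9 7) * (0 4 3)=(1 3 6 8 7 4 9 10 2)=[0, 3, 1, 6, 9, 5, 8, 4, 7, 10, 2]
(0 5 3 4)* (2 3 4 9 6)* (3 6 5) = (0 3 9 5 4)(2 6) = [3, 1, 6, 9, 0, 4, 2, 7, 8, 5]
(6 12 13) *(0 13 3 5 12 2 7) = (0 13 6 2 7)(3 5 12) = [13, 1, 7, 5, 4, 12, 2, 0, 8, 9, 10, 11, 3, 6]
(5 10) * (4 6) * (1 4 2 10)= (1 4 6 2 10 5)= [0, 4, 10, 3, 6, 1, 2, 7, 8, 9, 5]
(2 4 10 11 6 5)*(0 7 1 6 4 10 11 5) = (0 7 1 6)(2 10 5)(4 11) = [7, 6, 10, 3, 11, 2, 0, 1, 8, 9, 5, 4]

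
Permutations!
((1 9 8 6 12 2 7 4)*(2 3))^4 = ((1 9 8 6 12 3 2 7 4))^4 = (1 12 4 6 7 8 2 9 3)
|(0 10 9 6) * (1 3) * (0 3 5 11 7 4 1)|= |(0 10 9 6 3)(1 5 11 7 4)|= 5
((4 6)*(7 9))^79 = ((4 6)(7 9))^79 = (4 6)(7 9)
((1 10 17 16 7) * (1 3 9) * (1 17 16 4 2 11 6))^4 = (1 3 2 10 9 11 16 17 6 7 4)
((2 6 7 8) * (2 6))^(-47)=(6 7 8)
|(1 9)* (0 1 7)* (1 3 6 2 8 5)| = |(0 3 6 2 8 5 1 9 7)| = 9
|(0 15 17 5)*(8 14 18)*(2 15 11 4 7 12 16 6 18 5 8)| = |(0 11 4 7 12 16 6 18 2 15 17 8 14 5)| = 14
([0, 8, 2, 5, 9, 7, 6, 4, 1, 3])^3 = (1 8)(3 4 5 9 7)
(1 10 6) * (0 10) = (0 10 6 1) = [10, 0, 2, 3, 4, 5, 1, 7, 8, 9, 6]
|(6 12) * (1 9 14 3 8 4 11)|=14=|(1 9 14 3 8 4 11)(6 12)|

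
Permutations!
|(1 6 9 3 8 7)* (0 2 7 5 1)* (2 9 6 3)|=4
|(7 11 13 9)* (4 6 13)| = 6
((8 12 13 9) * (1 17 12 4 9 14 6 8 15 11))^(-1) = (1 11 15 9 4 8 6 14 13 12 17) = ((1 17 12 13 14 6 8 4 9 15 11))^(-1)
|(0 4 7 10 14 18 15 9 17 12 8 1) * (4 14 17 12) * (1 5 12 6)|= |(0 14 18 15 9 6 1)(4 7 10 17)(5 12 8)|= 84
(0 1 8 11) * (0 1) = [0, 8, 2, 3, 4, 5, 6, 7, 11, 9, 10, 1] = (1 8 11)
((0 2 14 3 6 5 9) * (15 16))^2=((0 2 14 3 6 5 9)(15 16))^2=(16)(0 14 6 9 2 3 5)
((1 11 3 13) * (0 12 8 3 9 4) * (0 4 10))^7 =((0 12 8 3 13 1 11 9 10))^7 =(0 9 1 3 12 10 11 13 8)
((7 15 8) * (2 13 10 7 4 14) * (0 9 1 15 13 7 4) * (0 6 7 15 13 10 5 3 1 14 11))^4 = (0 15 10 9 8 4 14 6 11 2 7)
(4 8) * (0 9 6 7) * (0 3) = (0 9 6 7 3)(4 8) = [9, 1, 2, 0, 8, 5, 7, 3, 4, 6]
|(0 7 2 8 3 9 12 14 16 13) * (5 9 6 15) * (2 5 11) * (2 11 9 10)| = 14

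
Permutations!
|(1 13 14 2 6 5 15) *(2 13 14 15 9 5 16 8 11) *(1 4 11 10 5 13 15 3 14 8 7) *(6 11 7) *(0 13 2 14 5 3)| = |(0 13)(1 8 10 3 5 9 2 11 14 15 4 7)(6 16)| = 12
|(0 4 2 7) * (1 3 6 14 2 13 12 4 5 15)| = |(0 5 15 1 3 6 14 2 7)(4 13 12)| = 9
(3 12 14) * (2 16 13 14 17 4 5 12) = (2 16 13 14 3)(4 5 12 17) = [0, 1, 16, 2, 5, 12, 6, 7, 8, 9, 10, 11, 17, 14, 3, 15, 13, 4]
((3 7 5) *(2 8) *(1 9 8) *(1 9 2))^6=((1 2 9 8)(3 7 5))^6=(1 9)(2 8)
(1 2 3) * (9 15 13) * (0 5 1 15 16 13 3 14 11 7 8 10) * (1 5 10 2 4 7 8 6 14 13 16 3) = (16)(0 10)(1 4 7 6 14 11 8 2 13 9 3 15) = [10, 4, 13, 15, 7, 5, 14, 6, 2, 3, 0, 8, 12, 9, 11, 1, 16]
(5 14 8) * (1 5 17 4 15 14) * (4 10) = (1 5)(4 15 14 8 17 10) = [0, 5, 2, 3, 15, 1, 6, 7, 17, 9, 4, 11, 12, 13, 8, 14, 16, 10]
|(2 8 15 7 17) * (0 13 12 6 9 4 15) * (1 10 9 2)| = 42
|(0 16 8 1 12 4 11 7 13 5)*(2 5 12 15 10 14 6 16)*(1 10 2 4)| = 10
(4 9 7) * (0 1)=[1, 0, 2, 3, 9, 5, 6, 4, 8, 7]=(0 1)(4 9 7)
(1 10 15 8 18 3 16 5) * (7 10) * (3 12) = (1 7 10 15 8 18 12 3 16 5) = [0, 7, 2, 16, 4, 1, 6, 10, 18, 9, 15, 11, 3, 13, 14, 8, 5, 17, 12]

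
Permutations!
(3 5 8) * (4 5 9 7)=(3 9 7 4 5 8)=[0, 1, 2, 9, 5, 8, 6, 4, 3, 7]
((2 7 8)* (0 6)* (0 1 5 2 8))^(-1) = ((8)(0 6 1 5 2 7))^(-1) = (8)(0 7 2 5 1 6)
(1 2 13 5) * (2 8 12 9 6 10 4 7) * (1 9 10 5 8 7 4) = (1 7 2 13 8 12 10)(5 9 6) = [0, 7, 13, 3, 4, 9, 5, 2, 12, 6, 1, 11, 10, 8]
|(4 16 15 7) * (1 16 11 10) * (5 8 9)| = 21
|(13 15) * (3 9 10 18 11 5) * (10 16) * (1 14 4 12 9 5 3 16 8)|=6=|(1 14 4 12 9 8)(3 5 16 10 18 11)(13 15)|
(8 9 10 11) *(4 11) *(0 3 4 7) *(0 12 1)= (0 3 4 11 8 9 10 7 12 1)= [3, 0, 2, 4, 11, 5, 6, 12, 9, 10, 7, 8, 1]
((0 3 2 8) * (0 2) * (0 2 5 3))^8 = ((2 8 5 3))^8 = (8)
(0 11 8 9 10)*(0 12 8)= (0 11)(8 9 10 12)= [11, 1, 2, 3, 4, 5, 6, 7, 9, 10, 12, 0, 8]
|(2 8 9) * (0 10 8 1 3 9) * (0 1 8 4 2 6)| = |(0 10 4 2 8 1 3 9 6)| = 9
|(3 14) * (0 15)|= 2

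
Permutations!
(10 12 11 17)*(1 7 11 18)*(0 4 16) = (0 4 16)(1 7 11 17 10 12 18) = [4, 7, 2, 3, 16, 5, 6, 11, 8, 9, 12, 17, 18, 13, 14, 15, 0, 10, 1]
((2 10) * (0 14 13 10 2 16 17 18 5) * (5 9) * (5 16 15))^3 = (0 10)(5 13)(9 18 17 16)(14 15)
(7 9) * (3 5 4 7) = [0, 1, 2, 5, 7, 4, 6, 9, 8, 3] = (3 5 4 7 9)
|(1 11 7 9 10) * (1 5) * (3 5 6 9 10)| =8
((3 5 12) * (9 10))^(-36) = (12)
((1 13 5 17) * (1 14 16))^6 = (17)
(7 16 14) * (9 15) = (7 16 14)(9 15) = [0, 1, 2, 3, 4, 5, 6, 16, 8, 15, 10, 11, 12, 13, 7, 9, 14]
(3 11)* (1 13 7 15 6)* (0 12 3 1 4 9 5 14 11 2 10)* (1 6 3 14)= [12, 13, 10, 2, 9, 1, 4, 15, 8, 5, 0, 6, 14, 7, 11, 3]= (0 12 14 11 6 4 9 5 1 13 7 15 3 2 10)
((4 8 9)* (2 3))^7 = (2 3)(4 8 9)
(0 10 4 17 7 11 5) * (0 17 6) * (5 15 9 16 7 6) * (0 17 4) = (0 10)(4 5)(6 17)(7 11 15 9 16) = [10, 1, 2, 3, 5, 4, 17, 11, 8, 16, 0, 15, 12, 13, 14, 9, 7, 6]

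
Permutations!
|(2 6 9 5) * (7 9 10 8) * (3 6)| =8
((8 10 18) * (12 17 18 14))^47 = ((8 10 14 12 17 18))^47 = (8 18 17 12 14 10)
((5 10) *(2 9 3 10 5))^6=(2 3)(9 10)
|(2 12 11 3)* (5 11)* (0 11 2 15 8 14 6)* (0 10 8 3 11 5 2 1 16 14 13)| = |(0 5 1 16 14 6 10 8 13)(2 12)(3 15)| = 18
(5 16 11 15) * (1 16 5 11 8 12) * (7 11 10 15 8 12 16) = (1 7 11 8 16 12)(10 15) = [0, 7, 2, 3, 4, 5, 6, 11, 16, 9, 15, 8, 1, 13, 14, 10, 12]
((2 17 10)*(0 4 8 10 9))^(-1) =((0 4 8 10 2 17 9))^(-1) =(0 9 17 2 10 8 4)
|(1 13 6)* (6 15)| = 4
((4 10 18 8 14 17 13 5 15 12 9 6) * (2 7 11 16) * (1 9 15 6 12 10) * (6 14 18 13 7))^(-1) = (1 4 6 2 16 11 7 17 14 5 13 10 15 12 9)(8 18)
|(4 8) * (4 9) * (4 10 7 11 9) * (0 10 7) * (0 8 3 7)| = 8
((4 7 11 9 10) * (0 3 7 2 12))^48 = ((0 3 7 11 9 10 4 2 12))^48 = (0 11 4)(2 3 9)(7 10 12)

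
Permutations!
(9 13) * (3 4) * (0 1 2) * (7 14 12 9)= (0 1 2)(3 4)(7 14 12 9 13)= [1, 2, 0, 4, 3, 5, 6, 14, 8, 13, 10, 11, 9, 7, 12]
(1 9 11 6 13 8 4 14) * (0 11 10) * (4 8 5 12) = (0 11 6 13 5 12 4 14 1 9 10) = [11, 9, 2, 3, 14, 12, 13, 7, 8, 10, 0, 6, 4, 5, 1]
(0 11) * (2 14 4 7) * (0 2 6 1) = (0 11 2 14 4 7 6 1) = [11, 0, 14, 3, 7, 5, 1, 6, 8, 9, 10, 2, 12, 13, 4]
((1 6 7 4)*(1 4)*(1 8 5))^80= (8)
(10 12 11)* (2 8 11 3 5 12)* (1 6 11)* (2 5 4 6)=(1 2 8)(3 4 6 11 10 5 12)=[0, 2, 8, 4, 6, 12, 11, 7, 1, 9, 5, 10, 3]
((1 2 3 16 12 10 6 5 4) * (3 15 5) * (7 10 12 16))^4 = ((16)(1 2 15 5 4)(3 7 10 6))^4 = (16)(1 4 5 15 2)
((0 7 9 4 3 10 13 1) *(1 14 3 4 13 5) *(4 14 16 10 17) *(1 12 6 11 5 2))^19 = (0 13 2 7 16 1 9 10)(3 14 4 17)(5 11 6 12)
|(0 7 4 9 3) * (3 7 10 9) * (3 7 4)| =|(0 10 9 4 7 3)| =6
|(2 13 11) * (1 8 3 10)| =12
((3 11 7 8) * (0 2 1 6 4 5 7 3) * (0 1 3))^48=(11)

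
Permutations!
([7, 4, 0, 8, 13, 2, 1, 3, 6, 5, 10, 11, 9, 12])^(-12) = [0, 1, 2, 3, 4, 5, 6, 7, 8, 9, 10, 11, 12, 13]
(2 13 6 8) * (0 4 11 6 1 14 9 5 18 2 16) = (0 4 11 6 8 16)(1 14 9 5 18 2 13) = [4, 14, 13, 3, 11, 18, 8, 7, 16, 5, 10, 6, 12, 1, 9, 15, 0, 17, 2]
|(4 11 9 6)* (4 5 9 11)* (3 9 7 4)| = 6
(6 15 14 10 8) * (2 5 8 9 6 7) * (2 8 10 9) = (2 5 10)(6 15 14 9)(7 8) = [0, 1, 5, 3, 4, 10, 15, 8, 7, 6, 2, 11, 12, 13, 9, 14]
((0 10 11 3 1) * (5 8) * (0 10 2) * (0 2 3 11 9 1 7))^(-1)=((11)(0 3 7)(1 10 9)(5 8))^(-1)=(11)(0 7 3)(1 9 10)(5 8)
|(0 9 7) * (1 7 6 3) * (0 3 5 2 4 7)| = 9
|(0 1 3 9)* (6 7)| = |(0 1 3 9)(6 7)| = 4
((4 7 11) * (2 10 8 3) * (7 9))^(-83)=((2 10 8 3)(4 9 7 11))^(-83)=(2 10 8 3)(4 9 7 11)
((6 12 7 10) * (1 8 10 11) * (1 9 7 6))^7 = ((1 8 10)(6 12)(7 11 9))^7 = (1 8 10)(6 12)(7 11 9)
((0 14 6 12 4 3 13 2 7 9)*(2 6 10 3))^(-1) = (0 9 7 2 4 12 6 13 3 10 14)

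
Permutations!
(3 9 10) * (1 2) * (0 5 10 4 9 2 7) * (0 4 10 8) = (0 5 8)(1 7 4 9 10 3 2) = [5, 7, 1, 2, 9, 8, 6, 4, 0, 10, 3]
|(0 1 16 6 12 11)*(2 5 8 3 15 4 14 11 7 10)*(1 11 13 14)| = 12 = |(0 11)(1 16 6 12 7 10 2 5 8 3 15 4)(13 14)|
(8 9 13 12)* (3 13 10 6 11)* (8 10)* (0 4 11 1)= (0 4 11 3 13 12 10 6 1)(8 9)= [4, 0, 2, 13, 11, 5, 1, 7, 9, 8, 6, 3, 10, 12]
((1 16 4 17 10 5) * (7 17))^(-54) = (1 4 17 5 16 7 10)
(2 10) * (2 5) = (2 10 5) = [0, 1, 10, 3, 4, 2, 6, 7, 8, 9, 5]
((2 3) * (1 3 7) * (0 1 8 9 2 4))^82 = ((0 1 3 4)(2 7 8 9))^82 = (0 3)(1 4)(2 8)(7 9)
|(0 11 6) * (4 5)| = |(0 11 6)(4 5)| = 6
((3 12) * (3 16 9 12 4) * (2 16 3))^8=(2 9 3)(4 16 12)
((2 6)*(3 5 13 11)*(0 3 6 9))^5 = ((0 3 5 13 11 6 2 9))^5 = (0 6 5 9 11 3 2 13)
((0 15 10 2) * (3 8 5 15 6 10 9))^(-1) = ((0 6 10 2)(3 8 5 15 9))^(-1) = (0 2 10 6)(3 9 15 5 8)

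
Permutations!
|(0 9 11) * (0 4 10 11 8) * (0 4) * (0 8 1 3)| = 4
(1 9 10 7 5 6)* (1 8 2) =(1 9 10 7 5 6 8 2) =[0, 9, 1, 3, 4, 6, 8, 5, 2, 10, 7]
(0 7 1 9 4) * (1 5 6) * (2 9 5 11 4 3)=(0 7 11 4)(1 5 6)(2 9 3)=[7, 5, 9, 2, 0, 6, 1, 11, 8, 3, 10, 4]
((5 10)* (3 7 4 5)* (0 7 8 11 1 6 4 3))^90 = ((0 7 3 8 11 1 6 4 5 10))^90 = (11)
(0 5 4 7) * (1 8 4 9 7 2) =(0 5 9 7)(1 8 4 2) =[5, 8, 1, 3, 2, 9, 6, 0, 4, 7]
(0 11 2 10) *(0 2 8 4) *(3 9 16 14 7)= (0 11 8 4)(2 10)(3 9 16 14 7)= [11, 1, 10, 9, 0, 5, 6, 3, 4, 16, 2, 8, 12, 13, 7, 15, 14]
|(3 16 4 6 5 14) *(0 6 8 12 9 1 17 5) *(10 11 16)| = 12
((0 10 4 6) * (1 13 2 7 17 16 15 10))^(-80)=((0 1 13 2 7 17 16 15 10 4 6))^(-80)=(0 10 17 13 6 15 7 1 4 16 2)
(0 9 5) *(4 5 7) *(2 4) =[9, 1, 4, 3, 5, 0, 6, 2, 8, 7] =(0 9 7 2 4 5)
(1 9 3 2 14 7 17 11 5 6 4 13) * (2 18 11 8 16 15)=(1 9 3 18 11 5 6 4 13)(2 14 7 17 8 16 15)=[0, 9, 14, 18, 13, 6, 4, 17, 16, 3, 10, 5, 12, 1, 7, 2, 15, 8, 11]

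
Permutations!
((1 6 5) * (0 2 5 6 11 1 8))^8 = (11)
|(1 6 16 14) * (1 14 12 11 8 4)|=|(1 6 16 12 11 8 4)|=7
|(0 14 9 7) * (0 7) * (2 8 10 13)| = 12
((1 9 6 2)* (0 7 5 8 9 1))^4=(0 9 7 6 5 2 8)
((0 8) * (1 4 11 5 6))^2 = (1 11 6 4 5)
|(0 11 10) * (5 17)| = |(0 11 10)(5 17)| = 6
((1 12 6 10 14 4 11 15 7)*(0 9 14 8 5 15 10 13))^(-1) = ((0 9 14 4 11 10 8 5 15 7 1 12 6 13))^(-1) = (0 13 6 12 1 7 15 5 8 10 11 4 14 9)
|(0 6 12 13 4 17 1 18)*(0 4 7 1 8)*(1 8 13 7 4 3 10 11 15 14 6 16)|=39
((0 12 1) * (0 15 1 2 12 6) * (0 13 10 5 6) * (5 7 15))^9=(1 6 10 15 5 13 7)(2 12)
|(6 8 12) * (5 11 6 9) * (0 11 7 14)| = 9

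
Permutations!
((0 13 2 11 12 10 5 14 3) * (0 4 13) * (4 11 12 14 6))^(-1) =((2 12 10 5 6 4 13)(3 11 14))^(-1) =(2 13 4 6 5 10 12)(3 14 11)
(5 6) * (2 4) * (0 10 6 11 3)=(0 10 6 5 11 3)(2 4)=[10, 1, 4, 0, 2, 11, 5, 7, 8, 9, 6, 3]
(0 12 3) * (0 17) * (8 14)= [12, 1, 2, 17, 4, 5, 6, 7, 14, 9, 10, 11, 3, 13, 8, 15, 16, 0]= (0 12 3 17)(8 14)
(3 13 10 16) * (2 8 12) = [0, 1, 8, 13, 4, 5, 6, 7, 12, 9, 16, 11, 2, 10, 14, 15, 3] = (2 8 12)(3 13 10 16)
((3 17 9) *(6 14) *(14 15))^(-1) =((3 17 9)(6 15 14))^(-1) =(3 9 17)(6 14 15)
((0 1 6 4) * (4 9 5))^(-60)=(9)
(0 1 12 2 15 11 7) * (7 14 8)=(0 1 12 2 15 11 14 8 7)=[1, 12, 15, 3, 4, 5, 6, 0, 7, 9, 10, 14, 2, 13, 8, 11]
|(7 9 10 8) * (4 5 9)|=6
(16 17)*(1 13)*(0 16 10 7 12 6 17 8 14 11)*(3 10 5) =[16, 13, 2, 10, 4, 3, 17, 12, 14, 9, 7, 0, 6, 1, 11, 15, 8, 5] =(0 16 8 14 11)(1 13)(3 10 7 12 6 17 5)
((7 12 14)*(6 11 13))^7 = ((6 11 13)(7 12 14))^7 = (6 11 13)(7 12 14)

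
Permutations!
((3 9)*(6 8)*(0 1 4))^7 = (0 1 4)(3 9)(6 8)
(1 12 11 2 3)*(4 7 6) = (1 12 11 2 3)(4 7 6) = [0, 12, 3, 1, 7, 5, 4, 6, 8, 9, 10, 2, 11]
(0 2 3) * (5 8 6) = (0 2 3)(5 8 6) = [2, 1, 3, 0, 4, 8, 5, 7, 6]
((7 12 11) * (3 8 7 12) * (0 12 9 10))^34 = ((0 12 11 9 10)(3 8 7))^34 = (0 10 9 11 12)(3 8 7)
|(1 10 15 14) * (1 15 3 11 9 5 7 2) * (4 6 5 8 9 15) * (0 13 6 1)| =42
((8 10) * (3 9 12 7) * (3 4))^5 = (12)(8 10)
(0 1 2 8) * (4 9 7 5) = (0 1 2 8)(4 9 7 5) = [1, 2, 8, 3, 9, 4, 6, 5, 0, 7]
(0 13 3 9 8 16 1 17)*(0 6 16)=[13, 17, 2, 9, 4, 5, 16, 7, 0, 8, 10, 11, 12, 3, 14, 15, 1, 6]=(0 13 3 9 8)(1 17 6 16)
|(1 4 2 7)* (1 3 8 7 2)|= 6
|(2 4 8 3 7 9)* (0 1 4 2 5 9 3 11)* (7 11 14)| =|(0 1 4 8 14 7 3 11)(5 9)| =8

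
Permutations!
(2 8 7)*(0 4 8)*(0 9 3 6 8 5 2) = [4, 1, 9, 6, 5, 2, 8, 0, 7, 3] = (0 4 5 2 9 3 6 8 7)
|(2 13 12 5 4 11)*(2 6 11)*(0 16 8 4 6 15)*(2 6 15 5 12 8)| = |(0 16 2 13 8 4 6 11 5 15)| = 10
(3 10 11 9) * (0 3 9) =(0 3 10 11) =[3, 1, 2, 10, 4, 5, 6, 7, 8, 9, 11, 0]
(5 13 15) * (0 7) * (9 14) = (0 7)(5 13 15)(9 14) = [7, 1, 2, 3, 4, 13, 6, 0, 8, 14, 10, 11, 12, 15, 9, 5]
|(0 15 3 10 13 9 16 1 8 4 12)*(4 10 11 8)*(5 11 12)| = 36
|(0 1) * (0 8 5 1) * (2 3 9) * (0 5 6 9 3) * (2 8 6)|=7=|(0 5 1 6 9 8 2)|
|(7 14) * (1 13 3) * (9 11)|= |(1 13 3)(7 14)(9 11)|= 6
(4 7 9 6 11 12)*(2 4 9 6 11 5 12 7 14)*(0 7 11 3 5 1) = [7, 0, 4, 5, 14, 12, 1, 6, 8, 3, 10, 11, 9, 13, 2] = (0 7 6 1)(2 4 14)(3 5 12 9)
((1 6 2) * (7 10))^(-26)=((1 6 2)(7 10))^(-26)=(10)(1 6 2)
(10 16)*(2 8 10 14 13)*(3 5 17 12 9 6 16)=[0, 1, 8, 5, 4, 17, 16, 7, 10, 6, 3, 11, 9, 2, 13, 15, 14, 12]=(2 8 10 3 5 17 12 9 6 16 14 13)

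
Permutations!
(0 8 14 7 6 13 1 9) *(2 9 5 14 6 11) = (0 8 6 13 1 5 14 7 11 2 9) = [8, 5, 9, 3, 4, 14, 13, 11, 6, 0, 10, 2, 12, 1, 7]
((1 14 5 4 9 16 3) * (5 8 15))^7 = (1 16 4 15 14 3 9 5 8)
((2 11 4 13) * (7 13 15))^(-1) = (2 13 7 15 4 11)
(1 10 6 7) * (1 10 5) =(1 5)(6 7 10) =[0, 5, 2, 3, 4, 1, 7, 10, 8, 9, 6]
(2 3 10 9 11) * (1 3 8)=(1 3 10 9 11 2 8)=[0, 3, 8, 10, 4, 5, 6, 7, 1, 11, 9, 2]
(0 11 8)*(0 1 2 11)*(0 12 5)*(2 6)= (0 12 5)(1 6 2 11 8)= [12, 6, 11, 3, 4, 0, 2, 7, 1, 9, 10, 8, 5]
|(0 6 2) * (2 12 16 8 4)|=|(0 6 12 16 8 4 2)|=7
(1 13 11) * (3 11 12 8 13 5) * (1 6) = (1 5 3 11 6)(8 13 12) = [0, 5, 2, 11, 4, 3, 1, 7, 13, 9, 10, 6, 8, 12]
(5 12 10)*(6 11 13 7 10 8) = (5 12 8 6 11 13 7 10) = [0, 1, 2, 3, 4, 12, 11, 10, 6, 9, 5, 13, 8, 7]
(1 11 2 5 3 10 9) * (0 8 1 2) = (0 8 1 11)(2 5 3 10 9) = [8, 11, 5, 10, 4, 3, 6, 7, 1, 2, 9, 0]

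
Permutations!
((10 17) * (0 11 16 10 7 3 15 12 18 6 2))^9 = (0 18 3 10)(2 12 7 16)(6 15 17 11)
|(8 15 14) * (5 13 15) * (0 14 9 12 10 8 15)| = 9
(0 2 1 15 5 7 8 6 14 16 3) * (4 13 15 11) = (0 2 1 11 4 13 15 5 7 8 6 14 16 3) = [2, 11, 1, 0, 13, 7, 14, 8, 6, 9, 10, 4, 12, 15, 16, 5, 3]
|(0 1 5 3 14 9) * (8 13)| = 6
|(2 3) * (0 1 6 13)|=|(0 1 6 13)(2 3)|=4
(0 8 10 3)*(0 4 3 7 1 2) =(0 8 10 7 1 2)(3 4) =[8, 2, 0, 4, 3, 5, 6, 1, 10, 9, 7]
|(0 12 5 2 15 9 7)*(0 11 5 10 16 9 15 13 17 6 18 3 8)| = 15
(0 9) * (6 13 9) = [6, 1, 2, 3, 4, 5, 13, 7, 8, 0, 10, 11, 12, 9] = (0 6 13 9)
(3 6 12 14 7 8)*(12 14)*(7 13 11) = (3 6 14 13 11 7 8) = [0, 1, 2, 6, 4, 5, 14, 8, 3, 9, 10, 7, 12, 11, 13]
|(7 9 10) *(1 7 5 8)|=6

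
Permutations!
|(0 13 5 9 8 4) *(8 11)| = |(0 13 5 9 11 8 4)| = 7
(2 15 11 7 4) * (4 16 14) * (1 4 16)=(1 4 2 15 11 7)(14 16)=[0, 4, 15, 3, 2, 5, 6, 1, 8, 9, 10, 7, 12, 13, 16, 11, 14]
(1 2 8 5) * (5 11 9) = (1 2 8 11 9 5) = [0, 2, 8, 3, 4, 1, 6, 7, 11, 5, 10, 9]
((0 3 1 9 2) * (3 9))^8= ((0 9 2)(1 3))^8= (0 2 9)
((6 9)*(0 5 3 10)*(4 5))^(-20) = ((0 4 5 3 10)(6 9))^(-20) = (10)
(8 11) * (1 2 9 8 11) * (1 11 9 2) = (8 11 9) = [0, 1, 2, 3, 4, 5, 6, 7, 11, 8, 10, 9]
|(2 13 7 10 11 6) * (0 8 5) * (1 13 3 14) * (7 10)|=24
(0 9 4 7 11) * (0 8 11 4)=(0 9)(4 7)(8 11)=[9, 1, 2, 3, 7, 5, 6, 4, 11, 0, 10, 8]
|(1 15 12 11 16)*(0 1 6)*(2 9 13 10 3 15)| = 12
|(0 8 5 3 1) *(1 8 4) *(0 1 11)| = 3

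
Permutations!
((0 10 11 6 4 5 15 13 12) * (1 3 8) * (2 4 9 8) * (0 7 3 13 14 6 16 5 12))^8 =(0 9 5)(1 14 11)(2 7 4 3 12)(6 16 13)(8 15 10)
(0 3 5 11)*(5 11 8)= (0 3 11)(5 8)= [3, 1, 2, 11, 4, 8, 6, 7, 5, 9, 10, 0]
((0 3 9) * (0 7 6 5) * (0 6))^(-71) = ((0 3 9 7)(5 6))^(-71) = (0 3 9 7)(5 6)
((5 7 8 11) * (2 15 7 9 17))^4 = (2 11)(5 15)(7 9)(8 17)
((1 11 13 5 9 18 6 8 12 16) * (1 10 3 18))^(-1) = (1 9 5 13 11)(3 10 16 12 8 6 18)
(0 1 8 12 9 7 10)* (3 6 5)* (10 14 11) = (0 1 8 12 9 7 14 11 10)(3 6 5) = [1, 8, 2, 6, 4, 3, 5, 14, 12, 7, 0, 10, 9, 13, 11]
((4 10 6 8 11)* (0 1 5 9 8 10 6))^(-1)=((0 1 5 9 8 11 4 6 10))^(-1)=(0 10 6 4 11 8 9 5 1)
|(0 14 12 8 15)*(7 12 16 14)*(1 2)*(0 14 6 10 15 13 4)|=30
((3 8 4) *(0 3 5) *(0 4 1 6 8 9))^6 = ((0 3 9)(1 6 8)(4 5))^6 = (9)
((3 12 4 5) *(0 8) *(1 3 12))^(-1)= ((0 8)(1 3)(4 5 12))^(-1)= (0 8)(1 3)(4 12 5)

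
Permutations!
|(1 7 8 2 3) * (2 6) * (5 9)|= |(1 7 8 6 2 3)(5 9)|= 6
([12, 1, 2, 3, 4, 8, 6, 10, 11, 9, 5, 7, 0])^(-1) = [12, 1, 2, 3, 4, 10, 6, 11, 5, 9, 7, 8, 0]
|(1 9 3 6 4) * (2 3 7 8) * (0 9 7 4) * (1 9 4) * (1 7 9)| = |(0 4 1 9 7 8 2 3 6)| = 9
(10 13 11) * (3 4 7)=[0, 1, 2, 4, 7, 5, 6, 3, 8, 9, 13, 10, 12, 11]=(3 4 7)(10 13 11)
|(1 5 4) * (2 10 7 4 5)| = |(1 2 10 7 4)| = 5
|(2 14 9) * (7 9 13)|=5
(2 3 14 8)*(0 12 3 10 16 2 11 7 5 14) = (0 12 3)(2 10 16)(5 14 8 11 7) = [12, 1, 10, 0, 4, 14, 6, 5, 11, 9, 16, 7, 3, 13, 8, 15, 2]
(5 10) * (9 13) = [0, 1, 2, 3, 4, 10, 6, 7, 8, 13, 5, 11, 12, 9] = (5 10)(9 13)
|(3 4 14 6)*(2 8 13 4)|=|(2 8 13 4 14 6 3)|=7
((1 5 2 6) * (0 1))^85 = ((0 1 5 2 6))^85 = (6)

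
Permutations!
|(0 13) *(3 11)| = 2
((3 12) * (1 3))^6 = (12)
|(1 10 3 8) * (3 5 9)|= |(1 10 5 9 3 8)|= 6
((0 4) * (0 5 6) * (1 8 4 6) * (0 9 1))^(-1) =(0 5 4 8 1 9 6)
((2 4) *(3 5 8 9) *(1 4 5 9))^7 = (1 2 8 4 5)(3 9)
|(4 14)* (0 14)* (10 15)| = 6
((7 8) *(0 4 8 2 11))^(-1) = ((0 4 8 7 2 11))^(-1) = (0 11 2 7 8 4)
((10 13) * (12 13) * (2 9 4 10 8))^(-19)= (2 4 12 8 9 10 13)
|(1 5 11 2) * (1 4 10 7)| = |(1 5 11 2 4 10 7)| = 7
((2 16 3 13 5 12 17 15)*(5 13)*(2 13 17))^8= (2 5 16 12 3)(13 15 17)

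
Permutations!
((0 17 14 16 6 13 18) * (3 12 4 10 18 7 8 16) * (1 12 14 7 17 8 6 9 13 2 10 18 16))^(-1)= ((0 8 1 12 4 18)(2 10 16 9 13 17 7 6)(3 14))^(-1)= (0 18 4 12 1 8)(2 6 7 17 13 9 16 10)(3 14)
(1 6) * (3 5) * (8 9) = [0, 6, 2, 5, 4, 3, 1, 7, 9, 8] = (1 6)(3 5)(8 9)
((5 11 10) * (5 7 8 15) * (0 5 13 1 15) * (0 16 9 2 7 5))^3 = ((1 15 13)(2 7 8 16 9)(5 11 10))^3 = (2 16 7 9 8)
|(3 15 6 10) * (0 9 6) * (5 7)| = |(0 9 6 10 3 15)(5 7)| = 6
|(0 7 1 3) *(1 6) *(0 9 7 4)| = |(0 4)(1 3 9 7 6)| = 10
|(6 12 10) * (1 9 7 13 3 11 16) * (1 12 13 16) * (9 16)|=8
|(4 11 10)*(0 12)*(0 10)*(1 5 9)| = 15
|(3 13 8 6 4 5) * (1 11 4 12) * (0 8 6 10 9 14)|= |(0 8 10 9 14)(1 11 4 5 3 13 6 12)|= 40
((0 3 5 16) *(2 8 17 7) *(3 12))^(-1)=(0 16 5 3 12)(2 7 17 8)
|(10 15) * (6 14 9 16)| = |(6 14 9 16)(10 15)| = 4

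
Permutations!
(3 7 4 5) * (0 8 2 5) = (0 8 2 5 3 7 4) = [8, 1, 5, 7, 0, 3, 6, 4, 2]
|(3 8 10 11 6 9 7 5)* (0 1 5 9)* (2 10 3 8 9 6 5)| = |(0 1 2 10 11 5 8 3 9 7 6)| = 11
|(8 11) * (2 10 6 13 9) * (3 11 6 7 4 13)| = 12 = |(2 10 7 4 13 9)(3 11 8 6)|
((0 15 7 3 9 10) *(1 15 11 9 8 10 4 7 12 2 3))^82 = (0 8 2 15 7 9)(1 4 11 10 3 12)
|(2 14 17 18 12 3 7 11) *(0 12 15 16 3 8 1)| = |(0 12 8 1)(2 14 17 18 15 16 3 7 11)| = 36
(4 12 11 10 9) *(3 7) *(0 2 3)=(0 2 3 7)(4 12 11 10 9)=[2, 1, 3, 7, 12, 5, 6, 0, 8, 4, 9, 10, 11]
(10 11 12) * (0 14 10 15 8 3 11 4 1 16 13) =(0 14 10 4 1 16 13)(3 11 12 15 8) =[14, 16, 2, 11, 1, 5, 6, 7, 3, 9, 4, 12, 15, 0, 10, 8, 13]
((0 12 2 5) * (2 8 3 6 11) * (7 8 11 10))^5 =((0 12 11 2 5)(3 6 10 7 8))^5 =(12)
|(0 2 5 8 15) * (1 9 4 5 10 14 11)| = 11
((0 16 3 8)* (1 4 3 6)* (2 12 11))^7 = ((0 16 6 1 4 3 8)(2 12 11))^7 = (16)(2 12 11)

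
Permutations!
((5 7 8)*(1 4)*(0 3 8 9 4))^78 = (0 4 7 8)(1 9 5 3)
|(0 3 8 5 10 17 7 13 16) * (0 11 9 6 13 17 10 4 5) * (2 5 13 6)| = |(0 3 8)(2 5 4 13 16 11 9)(7 17)| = 42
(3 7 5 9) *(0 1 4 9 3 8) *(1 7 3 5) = (0 7 1 4 9 8) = [7, 4, 2, 3, 9, 5, 6, 1, 0, 8]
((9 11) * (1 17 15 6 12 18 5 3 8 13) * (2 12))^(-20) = ((1 17 15 6 2 12 18 5 3 8 13)(9 11))^(-20) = (1 15 2 18 3 13 17 6 12 5 8)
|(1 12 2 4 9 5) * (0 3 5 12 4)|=|(0 3 5 1 4 9 12 2)|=8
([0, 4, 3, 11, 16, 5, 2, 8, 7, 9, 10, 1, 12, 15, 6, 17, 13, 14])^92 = [0, 15, 4, 16, 17, 5, 1, 7, 8, 9, 10, 13, 12, 6, 11, 2, 14, 3]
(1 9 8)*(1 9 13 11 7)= (1 13 11 7)(8 9)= [0, 13, 2, 3, 4, 5, 6, 1, 9, 8, 10, 7, 12, 11]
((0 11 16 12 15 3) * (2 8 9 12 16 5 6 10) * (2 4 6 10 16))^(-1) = ((0 11 5 10 4 6 16 2 8 9 12 15 3))^(-1) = (0 3 15 12 9 8 2 16 6 4 10 5 11)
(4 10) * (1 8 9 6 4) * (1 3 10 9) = (1 8)(3 10)(4 9 6) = [0, 8, 2, 10, 9, 5, 4, 7, 1, 6, 3]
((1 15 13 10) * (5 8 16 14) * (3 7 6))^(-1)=(1 10 13 15)(3 6 7)(5 14 16 8)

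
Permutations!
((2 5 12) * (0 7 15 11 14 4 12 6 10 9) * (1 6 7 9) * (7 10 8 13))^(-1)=(0 9)(1 10 5 2 12 4 14 11 15 7 13 8 6)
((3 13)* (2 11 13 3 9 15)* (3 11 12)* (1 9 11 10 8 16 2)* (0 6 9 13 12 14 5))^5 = (0 13 8)(1 10 5)(2 9 12)(3 14 15)(6 11 16)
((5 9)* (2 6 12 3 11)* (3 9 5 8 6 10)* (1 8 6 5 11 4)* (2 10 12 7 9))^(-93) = ((1 8 5 11 10 3 4)(2 12)(6 7 9))^(-93) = (1 3 11 8 4 10 5)(2 12)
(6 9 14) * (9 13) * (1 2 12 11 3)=[0, 2, 12, 1, 4, 5, 13, 7, 8, 14, 10, 3, 11, 9, 6]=(1 2 12 11 3)(6 13 9 14)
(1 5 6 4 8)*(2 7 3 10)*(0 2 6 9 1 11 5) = (0 2 7 3 10 6 4 8 11 5 9 1) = [2, 0, 7, 10, 8, 9, 4, 3, 11, 1, 6, 5]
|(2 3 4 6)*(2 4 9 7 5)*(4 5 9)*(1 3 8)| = 14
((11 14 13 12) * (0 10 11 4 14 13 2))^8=(14)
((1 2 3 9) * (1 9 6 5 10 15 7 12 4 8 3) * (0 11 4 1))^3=(0 8 5 7 2 4 6 15 1 11 3 10 12)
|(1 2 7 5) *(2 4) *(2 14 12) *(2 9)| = |(1 4 14 12 9 2 7 5)| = 8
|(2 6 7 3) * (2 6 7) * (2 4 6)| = 6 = |(2 7 3)(4 6)|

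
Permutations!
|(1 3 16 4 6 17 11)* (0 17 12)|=9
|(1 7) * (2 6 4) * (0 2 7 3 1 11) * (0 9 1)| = 9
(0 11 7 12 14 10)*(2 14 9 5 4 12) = (0 11 7 2 14 10)(4 12 9 5) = [11, 1, 14, 3, 12, 4, 6, 2, 8, 5, 0, 7, 9, 13, 10]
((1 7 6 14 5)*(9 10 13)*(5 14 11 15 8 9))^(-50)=((1 7 6 11 15 8 9 10 13 5))^(-50)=(15)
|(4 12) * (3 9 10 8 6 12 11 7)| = |(3 9 10 8 6 12 4 11 7)| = 9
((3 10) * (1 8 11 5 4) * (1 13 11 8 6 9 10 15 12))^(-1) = (1 12 15 3 10 9 6)(4 5 11 13)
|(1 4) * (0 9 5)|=|(0 9 5)(1 4)|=6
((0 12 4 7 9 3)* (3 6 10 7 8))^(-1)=(0 3 8 4 12)(6 9 7 10)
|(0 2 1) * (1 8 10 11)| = 6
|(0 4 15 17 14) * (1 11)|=10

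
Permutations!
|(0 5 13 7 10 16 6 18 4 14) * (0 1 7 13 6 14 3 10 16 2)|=8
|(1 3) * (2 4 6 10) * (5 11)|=|(1 3)(2 4 6 10)(5 11)|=4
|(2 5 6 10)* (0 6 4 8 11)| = 8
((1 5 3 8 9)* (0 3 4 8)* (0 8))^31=((0 3 8 9 1 5 4))^31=(0 9 4 8 5 3 1)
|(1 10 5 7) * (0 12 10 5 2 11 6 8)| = |(0 12 10 2 11 6 8)(1 5 7)| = 21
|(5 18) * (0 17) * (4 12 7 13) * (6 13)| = |(0 17)(4 12 7 6 13)(5 18)| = 10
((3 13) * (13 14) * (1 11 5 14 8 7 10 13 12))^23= ((1 11 5 14 12)(3 8 7 10 13))^23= (1 14 11 12 5)(3 10 8 13 7)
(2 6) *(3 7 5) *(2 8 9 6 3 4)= (2 3 7 5 4)(6 8 9)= [0, 1, 3, 7, 2, 4, 8, 5, 9, 6]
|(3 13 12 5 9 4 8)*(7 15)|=|(3 13 12 5 9 4 8)(7 15)|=14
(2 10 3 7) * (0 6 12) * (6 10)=(0 10 3 7 2 6 12)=[10, 1, 6, 7, 4, 5, 12, 2, 8, 9, 3, 11, 0]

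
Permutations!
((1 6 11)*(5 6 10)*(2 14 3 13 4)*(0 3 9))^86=((0 3 13 4 2 14 9)(1 10 5 6 11))^86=(0 13 2 9 3 4 14)(1 10 5 6 11)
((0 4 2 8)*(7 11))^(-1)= (0 8 2 4)(7 11)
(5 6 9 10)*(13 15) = (5 6 9 10)(13 15) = [0, 1, 2, 3, 4, 6, 9, 7, 8, 10, 5, 11, 12, 15, 14, 13]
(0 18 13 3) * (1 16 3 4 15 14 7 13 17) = (0 18 17 1 16 3)(4 15 14 7 13) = [18, 16, 2, 0, 15, 5, 6, 13, 8, 9, 10, 11, 12, 4, 7, 14, 3, 1, 17]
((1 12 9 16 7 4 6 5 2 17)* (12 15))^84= ((1 15 12 9 16 7 4 6 5 2 17))^84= (1 6 9 17 4 12 2 7 15 5 16)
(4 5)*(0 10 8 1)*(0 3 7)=(0 10 8 1 3 7)(4 5)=[10, 3, 2, 7, 5, 4, 6, 0, 1, 9, 8]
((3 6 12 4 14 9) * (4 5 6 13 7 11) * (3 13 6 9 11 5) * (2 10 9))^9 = (14)(2 13)(5 9)(7 10) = ((2 10 9 13 7 5)(3 6 12)(4 14 11))^9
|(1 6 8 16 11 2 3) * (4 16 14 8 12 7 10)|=|(1 6 12 7 10 4 16 11 2 3)(8 14)|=10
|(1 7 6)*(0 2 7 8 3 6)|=|(0 2 7)(1 8 3 6)|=12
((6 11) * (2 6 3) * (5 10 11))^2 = ((2 6 5 10 11 3))^2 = (2 5 11)(3 6 10)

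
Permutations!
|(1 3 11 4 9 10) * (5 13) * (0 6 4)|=|(0 6 4 9 10 1 3 11)(5 13)|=8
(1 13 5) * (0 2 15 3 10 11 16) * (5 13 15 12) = [2, 15, 12, 10, 4, 1, 6, 7, 8, 9, 11, 16, 5, 13, 14, 3, 0] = (0 2 12 5 1 15 3 10 11 16)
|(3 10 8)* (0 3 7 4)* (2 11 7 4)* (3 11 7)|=6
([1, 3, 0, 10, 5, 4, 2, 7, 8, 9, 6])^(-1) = [2, 0, 6, 1, 5, 4, 10, 7, 8, 9, 3]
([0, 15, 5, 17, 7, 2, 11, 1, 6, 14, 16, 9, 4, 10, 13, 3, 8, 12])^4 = [0, 12, 2, 7, 3, 5, 13, 17, 14, 16, 11, 10, 15, 6, 8, 4, 9, 1]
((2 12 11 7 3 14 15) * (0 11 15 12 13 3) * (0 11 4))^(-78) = (15)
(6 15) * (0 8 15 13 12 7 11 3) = (0 8 15 6 13 12 7 11 3) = [8, 1, 2, 0, 4, 5, 13, 11, 15, 9, 10, 3, 7, 12, 14, 6]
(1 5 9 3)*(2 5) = (1 2 5 9 3) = [0, 2, 5, 1, 4, 9, 6, 7, 8, 3]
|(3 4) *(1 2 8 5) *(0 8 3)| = |(0 8 5 1 2 3 4)| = 7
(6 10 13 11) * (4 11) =(4 11 6 10 13) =[0, 1, 2, 3, 11, 5, 10, 7, 8, 9, 13, 6, 12, 4]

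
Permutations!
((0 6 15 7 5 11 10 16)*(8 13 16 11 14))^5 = (0 14 6 8 15 13 7 16 5)(10 11)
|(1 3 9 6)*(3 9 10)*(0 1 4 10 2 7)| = 9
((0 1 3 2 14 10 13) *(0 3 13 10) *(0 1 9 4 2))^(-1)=((0 9 4 2 14 1 13 3))^(-1)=(0 3 13 1 14 2 4 9)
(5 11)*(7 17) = (5 11)(7 17) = [0, 1, 2, 3, 4, 11, 6, 17, 8, 9, 10, 5, 12, 13, 14, 15, 16, 7]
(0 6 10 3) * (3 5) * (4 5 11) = [6, 1, 2, 0, 5, 3, 10, 7, 8, 9, 11, 4] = (0 6 10 11 4 5 3)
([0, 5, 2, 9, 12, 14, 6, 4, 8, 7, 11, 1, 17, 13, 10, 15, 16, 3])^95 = (3 17 12 4 7 9)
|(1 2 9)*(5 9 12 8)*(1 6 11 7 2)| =8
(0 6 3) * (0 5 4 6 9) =[9, 1, 2, 5, 6, 4, 3, 7, 8, 0] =(0 9)(3 5 4 6)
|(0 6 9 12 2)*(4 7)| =10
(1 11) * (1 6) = (1 11 6) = [0, 11, 2, 3, 4, 5, 1, 7, 8, 9, 10, 6]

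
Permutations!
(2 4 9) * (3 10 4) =(2 3 10 4 9) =[0, 1, 3, 10, 9, 5, 6, 7, 8, 2, 4]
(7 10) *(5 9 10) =(5 9 10 7) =[0, 1, 2, 3, 4, 9, 6, 5, 8, 10, 7]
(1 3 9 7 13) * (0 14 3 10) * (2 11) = (0 14 3 9 7 13 1 10)(2 11) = [14, 10, 11, 9, 4, 5, 6, 13, 8, 7, 0, 2, 12, 1, 3]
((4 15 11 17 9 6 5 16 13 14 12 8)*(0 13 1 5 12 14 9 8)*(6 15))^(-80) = (17)(1 5 16)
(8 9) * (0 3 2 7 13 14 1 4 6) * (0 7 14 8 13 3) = (1 4 6 7 3 2 14)(8 9 13) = [0, 4, 14, 2, 6, 5, 7, 3, 9, 13, 10, 11, 12, 8, 1]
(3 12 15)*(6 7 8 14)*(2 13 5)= [0, 1, 13, 12, 4, 2, 7, 8, 14, 9, 10, 11, 15, 5, 6, 3]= (2 13 5)(3 12 15)(6 7 8 14)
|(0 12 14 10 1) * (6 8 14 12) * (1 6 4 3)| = 4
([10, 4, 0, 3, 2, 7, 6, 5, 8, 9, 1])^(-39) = (0 10 1 4 2)(5 7)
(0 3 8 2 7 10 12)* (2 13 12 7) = (0 3 8 13 12)(7 10) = [3, 1, 2, 8, 4, 5, 6, 10, 13, 9, 7, 11, 0, 12]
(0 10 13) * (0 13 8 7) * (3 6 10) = [3, 1, 2, 6, 4, 5, 10, 0, 7, 9, 8, 11, 12, 13] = (13)(0 3 6 10 8 7)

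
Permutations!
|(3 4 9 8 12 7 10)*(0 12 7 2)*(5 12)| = 12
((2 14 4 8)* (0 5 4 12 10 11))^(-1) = ((0 5 4 8 2 14 12 10 11))^(-1) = (0 11 10 12 14 2 8 4 5)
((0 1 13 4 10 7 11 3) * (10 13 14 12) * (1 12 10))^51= (0 14 11 12 10 3 1 7)(4 13)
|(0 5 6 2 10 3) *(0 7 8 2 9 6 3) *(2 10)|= |(0 5 3 7 8 10)(6 9)|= 6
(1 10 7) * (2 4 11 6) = [0, 10, 4, 3, 11, 5, 2, 1, 8, 9, 7, 6] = (1 10 7)(2 4 11 6)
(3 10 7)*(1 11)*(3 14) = (1 11)(3 10 7 14) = [0, 11, 2, 10, 4, 5, 6, 14, 8, 9, 7, 1, 12, 13, 3]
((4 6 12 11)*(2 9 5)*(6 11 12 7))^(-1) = ((12)(2 9 5)(4 11)(6 7))^(-1) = (12)(2 5 9)(4 11)(6 7)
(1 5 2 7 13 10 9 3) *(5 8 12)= [0, 8, 7, 1, 4, 2, 6, 13, 12, 3, 9, 11, 5, 10]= (1 8 12 5 2 7 13 10 9 3)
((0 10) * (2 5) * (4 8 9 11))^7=(0 10)(2 5)(4 11 9 8)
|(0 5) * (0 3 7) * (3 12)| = 5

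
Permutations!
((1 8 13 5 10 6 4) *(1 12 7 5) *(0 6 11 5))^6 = ((0 6 4 12 7)(1 8 13)(5 10 11))^6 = (13)(0 6 4 12 7)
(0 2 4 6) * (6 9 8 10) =(0 2 4 9 8 10 6) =[2, 1, 4, 3, 9, 5, 0, 7, 10, 8, 6]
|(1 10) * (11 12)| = 2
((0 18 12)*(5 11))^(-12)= (18)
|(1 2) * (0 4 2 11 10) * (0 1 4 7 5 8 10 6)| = 8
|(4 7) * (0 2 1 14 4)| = 6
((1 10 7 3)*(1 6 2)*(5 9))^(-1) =(1 2 6 3 7 10)(5 9)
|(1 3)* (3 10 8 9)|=|(1 10 8 9 3)|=5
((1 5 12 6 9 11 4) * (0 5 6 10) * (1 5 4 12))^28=(0 4 5 1 6 9 11 12 10)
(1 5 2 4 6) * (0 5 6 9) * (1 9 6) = (0 5 2 4 6 9) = [5, 1, 4, 3, 6, 2, 9, 7, 8, 0]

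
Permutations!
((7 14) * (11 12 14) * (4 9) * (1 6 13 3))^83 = (1 3 13 6)(4 9)(7 14 12 11) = ((1 6 13 3)(4 9)(7 11 12 14))^83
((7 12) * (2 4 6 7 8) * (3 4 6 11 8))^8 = (12)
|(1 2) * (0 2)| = |(0 2 1)| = 3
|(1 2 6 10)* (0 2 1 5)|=5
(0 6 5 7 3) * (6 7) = [7, 1, 2, 0, 4, 6, 5, 3] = (0 7 3)(5 6)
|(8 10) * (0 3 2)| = 6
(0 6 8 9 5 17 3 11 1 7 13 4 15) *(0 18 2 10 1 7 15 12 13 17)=(0 6 8 9 5)(1 15 18 2 10)(3 11 7 17)(4 12 13)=[6, 15, 10, 11, 12, 0, 8, 17, 9, 5, 1, 7, 13, 4, 14, 18, 16, 3, 2]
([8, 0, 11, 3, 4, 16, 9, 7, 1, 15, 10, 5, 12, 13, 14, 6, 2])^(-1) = [1, 8, 16, 3, 4, 11, 15, 7, 0, 6, 10, 2, 12, 13, 14, 9, 5]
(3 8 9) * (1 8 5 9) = [0, 8, 2, 5, 4, 9, 6, 7, 1, 3] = (1 8)(3 5 9)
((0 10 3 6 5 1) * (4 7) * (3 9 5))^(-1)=(0 1 5 9 10)(3 6)(4 7)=((0 10 9 5 1)(3 6)(4 7))^(-1)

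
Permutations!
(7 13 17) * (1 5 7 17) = (17)(1 5 7 13) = [0, 5, 2, 3, 4, 7, 6, 13, 8, 9, 10, 11, 12, 1, 14, 15, 16, 17]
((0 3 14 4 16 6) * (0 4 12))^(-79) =(0 3 14 12)(4 6 16) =((0 3 14 12)(4 16 6))^(-79)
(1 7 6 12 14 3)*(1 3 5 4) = (1 7 6 12 14 5 4) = [0, 7, 2, 3, 1, 4, 12, 6, 8, 9, 10, 11, 14, 13, 5]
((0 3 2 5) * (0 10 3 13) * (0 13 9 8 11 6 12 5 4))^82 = ((13)(0 9 8 11 6 12 5 10 3 2 4))^82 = (13)(0 12 4 6 2 11 3 8 10 9 5)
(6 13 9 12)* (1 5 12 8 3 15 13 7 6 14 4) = (1 5 12 14 4)(3 15 13 9 8)(6 7) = [0, 5, 2, 15, 1, 12, 7, 6, 3, 8, 10, 11, 14, 9, 4, 13]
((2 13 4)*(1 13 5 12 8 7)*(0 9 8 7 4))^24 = ((0 9 8 4 2 5 12 7 1 13))^24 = (0 2 1 8 12)(4 7 9 5 13)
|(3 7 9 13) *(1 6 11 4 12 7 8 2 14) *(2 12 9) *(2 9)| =6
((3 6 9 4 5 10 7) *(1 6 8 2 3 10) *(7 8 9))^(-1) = ((1 6 7 10 8 2 3 9 4 5))^(-1) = (1 5 4 9 3 2 8 10 7 6)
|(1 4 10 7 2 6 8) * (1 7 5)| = 4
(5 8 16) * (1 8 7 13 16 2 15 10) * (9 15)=(1 8 2 9 15 10)(5 7 13 16)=[0, 8, 9, 3, 4, 7, 6, 13, 2, 15, 1, 11, 12, 16, 14, 10, 5]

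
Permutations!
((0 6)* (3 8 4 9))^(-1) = (0 6)(3 9 4 8)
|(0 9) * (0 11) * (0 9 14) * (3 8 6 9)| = 10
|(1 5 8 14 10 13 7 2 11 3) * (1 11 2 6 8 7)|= 8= |(1 5 7 6 8 14 10 13)(3 11)|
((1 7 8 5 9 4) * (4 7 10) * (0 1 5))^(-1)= ((0 1 10 4 5 9 7 8))^(-1)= (0 8 7 9 5 4 10 1)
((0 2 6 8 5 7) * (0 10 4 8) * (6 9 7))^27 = ((0 2 9 7 10 4 8 5 6))^27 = (10)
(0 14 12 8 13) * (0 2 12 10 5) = (0 14 10 5)(2 12 8 13) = [14, 1, 12, 3, 4, 0, 6, 7, 13, 9, 5, 11, 8, 2, 10]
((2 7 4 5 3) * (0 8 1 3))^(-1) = (0 5 4 7 2 3 1 8)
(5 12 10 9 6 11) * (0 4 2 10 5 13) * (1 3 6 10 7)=(0 4 2 7 1 3 6 11 13)(5 12)(9 10)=[4, 3, 7, 6, 2, 12, 11, 1, 8, 10, 9, 13, 5, 0]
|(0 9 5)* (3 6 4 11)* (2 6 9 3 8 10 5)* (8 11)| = 9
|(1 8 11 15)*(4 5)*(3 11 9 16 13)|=8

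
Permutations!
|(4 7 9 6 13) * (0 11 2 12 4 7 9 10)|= 10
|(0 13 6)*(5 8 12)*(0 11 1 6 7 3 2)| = |(0 13 7 3 2)(1 6 11)(5 8 12)| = 15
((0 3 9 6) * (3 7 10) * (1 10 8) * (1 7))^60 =(10)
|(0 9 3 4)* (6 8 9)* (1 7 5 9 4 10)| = 12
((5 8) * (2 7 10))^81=(10)(5 8)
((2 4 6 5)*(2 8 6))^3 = ((2 4)(5 8 6))^3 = (8)(2 4)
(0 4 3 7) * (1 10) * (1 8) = (0 4 3 7)(1 10 8) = [4, 10, 2, 7, 3, 5, 6, 0, 1, 9, 8]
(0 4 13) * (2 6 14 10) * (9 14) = (0 4 13)(2 6 9 14 10) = [4, 1, 6, 3, 13, 5, 9, 7, 8, 14, 2, 11, 12, 0, 10]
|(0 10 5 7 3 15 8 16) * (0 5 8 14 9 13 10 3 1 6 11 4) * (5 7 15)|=15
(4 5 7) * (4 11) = (4 5 7 11) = [0, 1, 2, 3, 5, 7, 6, 11, 8, 9, 10, 4]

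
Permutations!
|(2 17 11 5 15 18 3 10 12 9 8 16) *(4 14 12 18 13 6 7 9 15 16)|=|(2 17 11 5 16)(3 10 18)(4 14 12 15 13 6 7 9 8)|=45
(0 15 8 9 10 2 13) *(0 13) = (0 15 8 9 10 2) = [15, 1, 0, 3, 4, 5, 6, 7, 9, 10, 2, 11, 12, 13, 14, 8]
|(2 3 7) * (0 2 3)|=|(0 2)(3 7)|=2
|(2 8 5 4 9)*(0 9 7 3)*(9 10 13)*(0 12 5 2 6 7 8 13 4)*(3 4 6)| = 12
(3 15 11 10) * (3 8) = (3 15 11 10 8) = [0, 1, 2, 15, 4, 5, 6, 7, 3, 9, 8, 10, 12, 13, 14, 11]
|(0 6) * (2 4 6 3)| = |(0 3 2 4 6)| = 5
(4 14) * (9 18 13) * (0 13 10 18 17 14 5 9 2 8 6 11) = (0 13 2 8 6 11)(4 5 9 17 14)(10 18) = [13, 1, 8, 3, 5, 9, 11, 7, 6, 17, 18, 0, 12, 2, 4, 15, 16, 14, 10]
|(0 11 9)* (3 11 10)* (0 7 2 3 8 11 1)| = |(0 10 8 11 9 7 2 3 1)| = 9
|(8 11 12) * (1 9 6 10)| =12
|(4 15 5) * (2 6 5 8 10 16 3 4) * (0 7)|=|(0 7)(2 6 5)(3 4 15 8 10 16)|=6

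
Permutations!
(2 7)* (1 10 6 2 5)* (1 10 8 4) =(1 8 4)(2 7 5 10 6) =[0, 8, 7, 3, 1, 10, 2, 5, 4, 9, 6]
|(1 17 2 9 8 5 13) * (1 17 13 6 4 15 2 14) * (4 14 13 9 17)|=|(1 9 8 5 6 14)(2 17 13 4 15)|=30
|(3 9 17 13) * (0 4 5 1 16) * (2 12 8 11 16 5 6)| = 8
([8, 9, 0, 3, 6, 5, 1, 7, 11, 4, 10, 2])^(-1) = (0 2 11 8)(1 6 4 9)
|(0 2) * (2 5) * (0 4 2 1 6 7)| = |(0 5 1 6 7)(2 4)| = 10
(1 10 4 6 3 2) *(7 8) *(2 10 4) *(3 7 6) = (1 4 3 10 2)(6 7 8) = [0, 4, 1, 10, 3, 5, 7, 8, 6, 9, 2]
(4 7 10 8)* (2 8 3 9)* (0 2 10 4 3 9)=[2, 1, 8, 0, 7, 5, 6, 4, 3, 10, 9]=(0 2 8 3)(4 7)(9 10)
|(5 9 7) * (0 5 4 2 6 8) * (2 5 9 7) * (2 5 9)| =4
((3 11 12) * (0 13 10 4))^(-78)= (0 10)(4 13)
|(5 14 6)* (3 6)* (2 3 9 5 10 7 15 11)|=21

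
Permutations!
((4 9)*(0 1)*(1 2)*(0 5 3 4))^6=((0 2 1 5 3 4 9))^6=(0 9 4 3 5 1 2)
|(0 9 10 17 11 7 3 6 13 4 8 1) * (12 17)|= |(0 9 10 12 17 11 7 3 6 13 4 8 1)|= 13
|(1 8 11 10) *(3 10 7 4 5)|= 8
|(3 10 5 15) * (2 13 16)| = 12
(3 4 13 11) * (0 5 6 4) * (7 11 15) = [5, 1, 2, 0, 13, 6, 4, 11, 8, 9, 10, 3, 12, 15, 14, 7] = (0 5 6 4 13 15 7 11 3)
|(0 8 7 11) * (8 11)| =2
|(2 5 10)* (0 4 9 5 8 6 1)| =9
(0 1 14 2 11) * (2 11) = (0 1 14 11) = [1, 14, 2, 3, 4, 5, 6, 7, 8, 9, 10, 0, 12, 13, 11]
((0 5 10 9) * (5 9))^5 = (0 9)(5 10)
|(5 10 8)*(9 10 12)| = |(5 12 9 10 8)| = 5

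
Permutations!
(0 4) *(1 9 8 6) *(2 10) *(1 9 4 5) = (0 5 1 4)(2 10)(6 9 8) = [5, 4, 10, 3, 0, 1, 9, 7, 6, 8, 2]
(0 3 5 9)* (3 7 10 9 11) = (0 7 10 9)(3 5 11) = [7, 1, 2, 5, 4, 11, 6, 10, 8, 0, 9, 3]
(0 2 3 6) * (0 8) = (0 2 3 6 8) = [2, 1, 3, 6, 4, 5, 8, 7, 0]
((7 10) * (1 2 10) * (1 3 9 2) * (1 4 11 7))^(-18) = ((1 4 11 7 3 9 2 10))^(-18) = (1 2 3 11)(4 10 9 7)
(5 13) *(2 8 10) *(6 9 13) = [0, 1, 8, 3, 4, 6, 9, 7, 10, 13, 2, 11, 12, 5] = (2 8 10)(5 6 9 13)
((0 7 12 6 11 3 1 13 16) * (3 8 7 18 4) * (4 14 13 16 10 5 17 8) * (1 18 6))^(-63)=(0 6 11 4 3 18 14 13 10 5 17 8 7 12 1 16)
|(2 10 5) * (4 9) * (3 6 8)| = 6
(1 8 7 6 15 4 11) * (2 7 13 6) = (1 8 13 6 15 4 11)(2 7) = [0, 8, 7, 3, 11, 5, 15, 2, 13, 9, 10, 1, 12, 6, 14, 4]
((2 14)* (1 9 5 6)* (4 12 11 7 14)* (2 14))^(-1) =(14)(1 6 5 9)(2 7 11 12 4)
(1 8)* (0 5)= [5, 8, 2, 3, 4, 0, 6, 7, 1]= (0 5)(1 8)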